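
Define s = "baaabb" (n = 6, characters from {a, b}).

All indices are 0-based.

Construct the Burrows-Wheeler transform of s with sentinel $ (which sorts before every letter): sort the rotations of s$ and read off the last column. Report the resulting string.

bbaab$a

rank  rotation last
    0  $baaabb  b
    1  aaabb$b  b
    2  aabb$ba  a
    3  abb$baa  a
    4  b$baaab  b
    5  baaabb$  $
    6  bb$baaa  a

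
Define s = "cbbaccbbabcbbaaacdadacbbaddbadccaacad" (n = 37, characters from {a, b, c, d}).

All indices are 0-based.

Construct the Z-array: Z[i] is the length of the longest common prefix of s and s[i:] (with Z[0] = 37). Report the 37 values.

Z[0]=37
i=1: outside box; Z[1]=0
i=2: outside box; Z[2]=0
i=3: outside box; Z[3]=0
i=4: outside box; Z[4]=1 extend→box=[4,5)
i=5: outside box; Z[5]=4 extend→box=[5,9)
i=6: min(r-i=3, Z[1]=0)=0; Z[6]=0
i=7: min(r-i=2, Z[2]=0)=0; Z[7]=0
i=8: min(r-i=1, Z[3]=0)=0; Z[8]=0
i=9: outside box; Z[9]=0
i=10: outside box; Z[10]=4 extend→box=[10,14)
i=11: min(r-i=3, Z[1]=0)=0; Z[11]=0
i=12: min(r-i=2, Z[2]=0)=0; Z[12]=0
i=13: min(r-i=1, Z[3]=0)=0; Z[13]=0
i=14: outside box; Z[14]=0
i=15: outside box; Z[15]=0
i=16: outside box; Z[16]=1 extend→box=[16,17)
i=17: outside box; Z[17]=0
i=18: outside box; Z[18]=0
i=19: outside box; Z[19]=0
i=20: outside box; Z[20]=0
i=21: outside box; Z[21]=4 extend→box=[21,25)
i=22: min(r-i=3, Z[1]=0)=0; Z[22]=0
i=23: min(r-i=2, Z[2]=0)=0; Z[23]=0
i=24: min(r-i=1, Z[3]=0)=0; Z[24]=0
i=25: outside box; Z[25]=0
i=26: outside box; Z[26]=0
i=27: outside box; Z[27]=0
i=28: outside box; Z[28]=0
i=29: outside box; Z[29]=0
i=30: outside box; Z[30]=1 extend→box=[30,31)
i=31: outside box; Z[31]=1 extend→box=[31,32)
i=32: outside box; Z[32]=0
i=33: outside box; Z[33]=0
i=34: outside box; Z[34]=1 extend→box=[34,35)
i=35: outside box; Z[35]=0
i=36: outside box; Z[36]=0

[37, 0, 0, 0, 1, 4, 0, 0, 0, 0, 4, 0, 0, 0, 0, 0, 1, 0, 0, 0, 0, 4, 0, 0, 0, 0, 0, 0, 0, 0, 1, 1, 0, 0, 1, 0, 0]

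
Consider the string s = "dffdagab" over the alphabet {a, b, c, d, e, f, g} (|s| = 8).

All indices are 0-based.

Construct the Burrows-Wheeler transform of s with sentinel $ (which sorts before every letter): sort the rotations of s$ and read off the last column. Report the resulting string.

bgdaf$fda

rank  rotation   last
    0  $dffdagab  b
    1  ab$dffdag  g
    2  agab$dffd  d
    3  b$dffdaga  a
    4  dagab$dff  f
    5  dffdagab$  $
    6  fdagab$df  f
    7  ffdagab$d  d
    8  gab$dffda  a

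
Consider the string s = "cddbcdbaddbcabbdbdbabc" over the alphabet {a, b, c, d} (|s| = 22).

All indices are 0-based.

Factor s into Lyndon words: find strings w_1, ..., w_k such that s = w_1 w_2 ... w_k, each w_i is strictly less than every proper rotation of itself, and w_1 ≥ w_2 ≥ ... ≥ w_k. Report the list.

["cdd", "bcd", "b", "addbc", "abbdbdbabc"]

emit factor 1: 'cdd' (i=0, period=3)
emit factor 2: 'bcd' (i=3, period=3)
emit factor 3: 'b' (i=6, period=1)
emit factor 4: 'addbc' (i=7, period=5)
emit factor 5: 'abbdbdbabc' (i=12, period=10)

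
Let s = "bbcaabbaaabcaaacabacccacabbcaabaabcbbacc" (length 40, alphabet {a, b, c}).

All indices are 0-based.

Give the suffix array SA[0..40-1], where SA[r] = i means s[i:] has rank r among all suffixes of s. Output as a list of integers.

sorted suffixes:
  #0 SA[0]=7  'aaabcaaacabacccacabbcaabaabcbbacc'
  #1 SA[1]=12  'aaacabacccacabbcaabaabcbbacc'
  #2 SA[2]=28  'aabaabcbbacc'
  #3 SA[3]=3  'aabbaaabcaaacabacccacabbcaabaabcbbacc'
  #4 SA[4]=8  'aabcaaacabacccacabbcaabaabcbbacc'
  #5 SA[5]=31  'aabcbbacc'
  #6 SA[6]=13  'aacabacccacabbcaabaabcbbacc'
  #7 SA[7]=29  'abaabcbbacc'
  #8 SA[8]=16  'abacccacabbcaabaabcbbacc'
  #9 SA[9]=4  'abbaaabcaaacabacccacabbcaabaabcbbacc'
  #10 SA[10]=24  'abbcaabaabcbbacc'
  #11 SA[11]=9  'abcaaacabacccacabbcaabaabcbbacc'
  #12 SA[12]=32  'abcbbacc'
  #13 SA[13]=14  'acabacccacabbcaabaabcbbacc'
  #14 SA[14]=22  'acabbcaabaabcbbacc'
  #15 SA[15]=37  'acc'
  #16 SA[16]=18  'acccacabbcaabaabcbbacc'
  #17 SA[17]=6  'baaabcaaacabacccacabbcaabaabcbbacc'
  #18 SA[18]=30  'baabcbbacc'
  #19 SA[19]=36  'bacc'
  #20 SA[20]=17  'bacccacabbcaabaabcbbacc'
  #21 SA[21]=5  'bbaaabcaaacabacccacabbcaabaabcbbacc'
  #22 SA[22]=35  'bbacc'
  #23 SA[23]=25  'bbcaabaabcbbacc'
  #24 SA[24]=0  'bbcaabbaaabcaaacabacccacabbcaabaabcbbacc'
  #25 SA[25]=10  'bcaaacabacccacabbcaabaabcbbacc'
  #26 SA[26]=26  'bcaabaabcbbacc'
  #27 SA[27]=1  'bcaabbaaabcaaacabacccacabbcaabaabcbbacc'
  #28 SA[28]=33  'bcbbacc'
  #29 SA[29]=39  'c'
  #30 SA[30]=11  'caaacabacccacabbcaabaabcbbacc'
  #31 SA[31]=27  'caabaabcbbacc'
  #32 SA[32]=2  'caabbaaabcaaacabacccacabbcaabaabcbbacc'
  #33 SA[33]=15  'cabacccacabbcaabaabcbbacc'
  #34 SA[34]=23  'cabbcaabaabcbbacc'
  #35 SA[35]=21  'cacabbcaabaabcbbacc'
  #36 SA[36]=34  'cbbacc'
  #37 SA[37]=38  'cc'
  #38 SA[38]=20  'ccacabbcaabaabcbbacc'
  #39 SA[39]=19  'cccacabbcaabaabcbbacc'

[7, 12, 28, 3, 8, 31, 13, 29, 16, 4, 24, 9, 32, 14, 22, 37, 18, 6, 30, 36, 17, 5, 35, 25, 0, 10, 26, 1, 33, 39, 11, 27, 2, 15, 23, 21, 34, 38, 20, 19]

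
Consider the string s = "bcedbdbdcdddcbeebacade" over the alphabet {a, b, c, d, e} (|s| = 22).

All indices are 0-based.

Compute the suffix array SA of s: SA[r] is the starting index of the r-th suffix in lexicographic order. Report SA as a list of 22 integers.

[17, 19, 16, 0, 4, 6, 13, 18, 12, 8, 1, 3, 5, 11, 7, 10, 9, 20, 21, 15, 2, 14]

rank | idx | suffix
   0 |  17 | acade
   1 |  19 | ade
   2 |  16 | bacade
   3 |   0 | bcedbdbdcdddcbeebacade
   4 |   4 | bdbdcdddcbeebacade
   5 |   6 | bdcdddcbeebacade
   6 |  13 | beebacade
   7 |  18 | cade
   8 |  12 | cbeebacade
   9 |   8 | cdddcbeebacade
  10 |   1 | cedbdbdcdddcbeebacade
  11 |   3 | dbdbdcdddcbeebacade
  12 |   5 | dbdcdddcbeebacade
  13 |  11 | dcbeebacade
  14 |   7 | dcdddcbeebacade
  15 |  10 | ddcbeebacade
  16 |   9 | dddcbeebacade
  17 |  20 | de
  18 |  21 | e
  19 |  15 | ebacade
  20 |   2 | edbdbdcdddcbeebacade
  21 |  14 | eebacade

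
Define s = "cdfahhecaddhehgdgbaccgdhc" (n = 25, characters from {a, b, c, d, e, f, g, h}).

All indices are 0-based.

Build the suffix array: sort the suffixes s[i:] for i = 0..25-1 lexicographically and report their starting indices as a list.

sorted suffixes:
  #0 SA[0]=18  'accgdhc'
  #1 SA[1]=8  'addhehgdgbaccgdhc'
  #2 SA[2]=3  'ahhecaddhehgdgbaccgdhc'
  #3 SA[3]=17  'baccgdhc'
  #4 SA[4]=24  'c'
  #5 SA[5]=7  'caddhehgdgbaccgdhc'
  #6 SA[6]=19  'ccgdhc'
  #7 SA[7]=0  'cdfahhecaddhehgdgbaccgdhc'
  #8 SA[8]=20  'cgdhc'
  #9 SA[9]=9  'ddhehgdgbaccgdhc'
  #10 SA[10]=1  'dfahhecaddhehgdgbaccgdhc'
  #11 SA[11]=15  'dgbaccgdhc'
  #12 SA[12]=22  'dhc'
  #13 SA[13]=10  'dhehgdgbaccgdhc'
  #14 SA[14]=6  'ecaddhehgdgbaccgdhc'
  #15 SA[15]=12  'ehgdgbaccgdhc'
  #16 SA[16]=2  'fahhecaddhehgdgbaccgdhc'
  #17 SA[17]=16  'gbaccgdhc'
  #18 SA[18]=14  'gdgbaccgdhc'
  #19 SA[19]=21  'gdhc'
  #20 SA[20]=23  'hc'
  #21 SA[21]=5  'hecaddhehgdgbaccgdhc'
  #22 SA[22]=11  'hehgdgbaccgdhc'
  #23 SA[23]=13  'hgdgbaccgdhc'
  #24 SA[24]=4  'hhecaddhehgdgbaccgdhc'

[18, 8, 3, 17, 24, 7, 19, 0, 20, 9, 1, 15, 22, 10, 6, 12, 2, 16, 14, 21, 23, 5, 11, 13, 4]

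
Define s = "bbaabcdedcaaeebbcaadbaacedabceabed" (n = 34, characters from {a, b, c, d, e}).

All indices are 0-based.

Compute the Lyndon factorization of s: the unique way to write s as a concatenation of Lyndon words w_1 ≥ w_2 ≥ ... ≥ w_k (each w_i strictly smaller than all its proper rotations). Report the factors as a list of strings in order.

emit factor 1: 'b' (i=0, period=1)
emit factor 2: 'b' (i=1, period=1)
emit factor 3: 'aabcdedcaaeebbcaadbaacedabceabed' (i=2, period=32)

["b", "b", "aabcdedcaaeebbcaadbaacedabceabed"]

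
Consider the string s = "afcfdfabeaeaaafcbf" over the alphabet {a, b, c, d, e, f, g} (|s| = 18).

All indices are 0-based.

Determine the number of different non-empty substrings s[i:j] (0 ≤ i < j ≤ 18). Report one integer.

rank | idx | suffix
   0 |  11 | aaafcbf
   1 |  12 | aafcbf
   2 |   6 | abeaeaaafcbf
   3 |   9 | aeaaafcbf
   4 |  13 | afcbf
   5 |   0 | afcfdfabeaeaaafcbf
   6 |   7 | beaeaaafcbf
   7 |  16 | bf
   8 |  15 | cbf
   9 |   2 | cfdfabeaeaaafcbf
  10 |   4 | dfabeaeaaafcbf
  11 |  10 | eaaafcbf
  12 |   8 | eaeaaafcbf
  13 |  17 | f
  14 |   5 | fabeaeaaafcbf
  15 |  14 | fcbf
  16 |   1 | fcfdfabeaeaaafcbf
  17 |   3 | fdfabeaeaaafcbf

SA = [11, 12, 6, 9, 13, 0, 7, 16, 15, 2, 4, 10, 8, 17, 5, 14, 1, 3]
rank  pair      lcp
   1  s[11:],s[12:]  2  'aa'
   2  s[12:],s[6:]  1  'a'
   3  s[6:],s[9:]  1  'a'
   4  s[9:],s[13:]  1  'a'
   5  s[13:],s[0:]  3  'afc'
   6  s[0:],s[7:]  0  ''
   7  s[7:],s[16:]  1  'b'
   8  s[16:],s[15:]  0  ''
   9  s[15:],s[2:]  1  'c'
  10  s[2:],s[4:]  0  ''
  11  s[4:],s[10:]  0  ''
  12  s[10:],s[8:]  2  'ea'
  13  s[8:],s[17:]  0  ''
  14  s[17:],s[5:]  1  'f'
  15  s[5:],s[14:]  1  'f'
  16  s[14:],s[1:]  2  'fc'
  17  s[1:],s[3:]  1  'f'

n(n+1)/2 = 18·19/2 = 171
Σ LCP = 0 + 2 + 1 + 1 + 1 + 3 + 0 + 1 + 0 + 1 + 0 + 0 + 2 + 0 + 1 + 1 + 2 + 1 = 17
distinct = 171 − 17 = 154

154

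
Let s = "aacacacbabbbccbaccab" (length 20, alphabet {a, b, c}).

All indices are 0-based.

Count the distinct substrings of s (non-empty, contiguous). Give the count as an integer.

179

sorted suffixes:
  #0 SA[0]=0  'aacacacbabbbccbaccab'
  #1 SA[1]=18  'ab'
  #2 SA[2]=8  'abbbccbaccab'
  #3 SA[3]=1  'acacacbabbbccbaccab'
  #4 SA[4]=3  'acacbabbbccbaccab'
  #5 SA[5]=5  'acbabbbccbaccab'
  #6 SA[6]=15  'accab'
  #7 SA[7]=19  'b'
  #8 SA[8]=7  'babbbccbaccab'
  #9 SA[9]=14  'baccab'
  #10 SA[10]=9  'bbbccbaccab'
  #11 SA[11]=10  'bbccbaccab'
  #12 SA[12]=11  'bccbaccab'
  #13 SA[13]=17  'cab'
  #14 SA[14]=2  'cacacbabbbccbaccab'
  #15 SA[15]=4  'cacbabbbccbaccab'
  #16 SA[16]=6  'cbabbbccbaccab'
  #17 SA[17]=13  'cbaccab'
  #18 SA[18]=16  'ccab'
  #19 SA[19]=12  'ccbaccab'

SA = [0, 18, 8, 1, 3, 5, 15, 19, 7, 14, 9, 10, 11, 17, 2, 4, 6, 13, 16, 12]
i: (SA[i-1],SA[i]) lcp shared
  1: (0,18) 1 'a'
  2: (18,8) 2 'ab'
  3: (8,1) 1 'a'
  4: (1,3) 4 'acac'
  5: (3,5) 2 'ac'
  6: (5,15) 2 'ac'
  7: (15,19) 0 ''
  8: (19,7) 1 'b'
  9: (7,14) 2 'ba'
  10: (14,9) 1 'b'
  11: (9,10) 2 'bb'
  12: (10,11) 1 'b'
  13: (11,17) 0 ''
  14: (17,2) 2 'ca'
  15: (2,4) 3 'cac'
  16: (4,6) 1 'c'
  17: (6,13) 3 'cba'
  18: (13,16) 1 'c'
  19: (16,12) 2 'cc'

n(n+1)/2 = 20·21/2 = 210
Σ LCP = 0 + 1 + 2 + 1 + 4 + 2 + 2 + 0 + 1 + 2 + 1 + 2 + 1 + 0 + 2 + 3 + 1 + 3 + 1 + 2 = 31
distinct = 210 − 31 = 179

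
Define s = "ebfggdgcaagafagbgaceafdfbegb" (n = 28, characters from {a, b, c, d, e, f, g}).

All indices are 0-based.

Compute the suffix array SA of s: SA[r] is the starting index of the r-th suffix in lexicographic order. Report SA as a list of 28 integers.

[8, 17, 11, 20, 9, 13, 27, 24, 1, 15, 7, 18, 22, 5, 19, 0, 25, 12, 23, 21, 2, 16, 10, 26, 14, 6, 4, 3]

rank→(start, suffix):
  0 → (8, 'aagafagbgaceafdfbegb')
  1 → (17, 'aceafdfbegb')
  2 → (11, 'afagbgaceafdfbegb')
  3 → (20, 'afdfbegb')
  4 → (9, 'agafagbgaceafdfbegb')
  5 → (13, 'agbgaceafdfbegb')
  6 → (27, 'b')
  7 → (24, 'begb')
  8 → (1, 'bfggdgcaagafagbgaceafdfbegb')
  9 → (15, 'bgaceafdfbegb')
  10 → (7, 'caagafagbgaceafdfbegb')
  11 → (18, 'ceafdfbegb')
  12 → (22, 'dfbegb')
  13 → (5, 'dgcaagafagbgaceafdfbegb')
  14 → (19, 'eafdfbegb')
  15 → (0, 'ebfggdgcaagafagbgaceafdfbegb')
  16 → (25, 'egb')
  17 → (12, 'fagbgaceafdfbegb')
  18 → (23, 'fbegb')
  19 → (21, 'fdfbegb')
  20 → (2, 'fggdgcaagafagbgaceafdfbegb')
  21 → (16, 'gaceafdfbegb')
  22 → (10, 'gafagbgaceafdfbegb')
  23 → (26, 'gb')
  24 → (14, 'gbgaceafdfbegb')
  25 → (6, 'gcaagafagbgaceafdfbegb')
  26 → (4, 'gdgcaagafagbgaceafdfbegb')
  27 → (3, 'ggdgcaagafagbgaceafdfbegb')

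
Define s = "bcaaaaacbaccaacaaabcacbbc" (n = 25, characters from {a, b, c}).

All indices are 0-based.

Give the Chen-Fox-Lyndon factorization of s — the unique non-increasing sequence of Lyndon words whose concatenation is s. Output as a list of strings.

["bc", "aaaaacbaccaacaaabcacbbc"]

emit factor 1: 'bc' (i=0, period=2)
emit factor 2: 'aaaaacbaccaacaaabcacbbc' (i=2, period=23)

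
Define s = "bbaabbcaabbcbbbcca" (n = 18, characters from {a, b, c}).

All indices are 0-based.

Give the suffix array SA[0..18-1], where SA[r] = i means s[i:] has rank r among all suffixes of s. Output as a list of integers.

[17, 2, 7, 3, 8, 1, 0, 12, 4, 9, 13, 5, 10, 14, 16, 6, 11, 15]

rank | idx | suffix
   0 |  17 | a
   1 |   2 | aabbcaabbcbbbcca
   2 |   7 | aabbcbbbcca
   3 |   3 | abbcaabbcbbbcca
   4 |   8 | abbcbbbcca
   5 |   1 | baabbcaabbcbbbcca
   6 |   0 | bbaabbcaabbcbbbcca
   7 |  12 | bbbcca
   8 |   4 | bbcaabbcbbbcca
   9 |   9 | bbcbbbcca
  10 |  13 | bbcca
  11 |   5 | bcaabbcbbbcca
  12 |  10 | bcbbbcca
  13 |  14 | bcca
  14 |  16 | ca
  15 |   6 | caabbcbbbcca
  16 |  11 | cbbbcca
  17 |  15 | cca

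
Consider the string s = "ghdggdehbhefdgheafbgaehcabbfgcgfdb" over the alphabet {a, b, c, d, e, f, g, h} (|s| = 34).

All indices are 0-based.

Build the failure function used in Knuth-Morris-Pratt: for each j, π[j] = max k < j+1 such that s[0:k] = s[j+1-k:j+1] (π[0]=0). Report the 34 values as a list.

π[0] = 0
j=1 s[j]='h': π[1]=0 (border '')
j=2 s[j]='d': π[2]=0 (border '')
j=3 s[j]='g': π[3]=1 (border 'g')
j=4 s[j]='g': k: 1→0; π[4]=1 (border 'g')
j=5 s[j]='d': k: 1→0; π[5]=0 (border '')
j=6 s[j]='e': π[6]=0 (border '')
j=7 s[j]='h': π[7]=0 (border '')
j=8 s[j]='b': π[8]=0 (border '')
j=9 s[j]='h': π[9]=0 (border '')
j=10 s[j]='e': π[10]=0 (border '')
j=11 s[j]='f': π[11]=0 (border '')
j=12 s[j]='d': π[12]=0 (border '')
j=13 s[j]='g': π[13]=1 (border 'g')
j=14 s[j]='h': π[14]=2 (border 'gh')
j=15 s[j]='e': k: 2→0; π[15]=0 (border '')
j=16 s[j]='a': π[16]=0 (border '')
j=17 s[j]='f': π[17]=0 (border '')
j=18 s[j]='b': π[18]=0 (border '')
j=19 s[j]='g': π[19]=1 (border 'g')
j=20 s[j]='a': k: 1→0; π[20]=0 (border '')
j=21 s[j]='e': π[21]=0 (border '')
j=22 s[j]='h': π[22]=0 (border '')
j=23 s[j]='c': π[23]=0 (border '')
j=24 s[j]='a': π[24]=0 (border '')
j=25 s[j]='b': π[25]=0 (border '')
j=26 s[j]='b': π[26]=0 (border '')
j=27 s[j]='f': π[27]=0 (border '')
j=28 s[j]='g': π[28]=1 (border 'g')
j=29 s[j]='c': k: 1→0; π[29]=0 (border '')
j=30 s[j]='g': π[30]=1 (border 'g')
j=31 s[j]='f': k: 1→0; π[31]=0 (border '')
j=32 s[j]='d': π[32]=0 (border '')
j=33 s[j]='b': π[33]=0 (border '')

[0, 0, 0, 1, 1, 0, 0, 0, 0, 0, 0, 0, 0, 1, 2, 0, 0, 0, 0, 1, 0, 0, 0, 0, 0, 0, 0, 0, 1, 0, 1, 0, 0, 0]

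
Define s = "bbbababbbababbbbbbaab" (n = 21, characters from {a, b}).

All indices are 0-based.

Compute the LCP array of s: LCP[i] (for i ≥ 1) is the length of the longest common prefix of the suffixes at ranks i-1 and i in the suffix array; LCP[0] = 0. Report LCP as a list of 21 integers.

[0, 1, 2, 6, 2, 4, 0, 1, 2, 7, 3, 5, 1, 3, 8, 2, 4, 9, 3, 4, 5]

sorted suffixes:
  #0 SA[0]=18  'aab'
  #1 SA[1]=19  'ab'
  #2 SA[2]=3  'ababbbababbbbbbaab'
  #3 SA[3]=9  'ababbbbbbaab'
  #4 SA[4]=5  'abbbababbbbbbaab'
  #5 SA[5]=11  'abbbbbbaab'
  #6 SA[6]=20  'b'
  #7 SA[7]=17  'baab'
  #8 SA[8]=2  'bababbbababbbbbbaab'
  #9 SA[9]=8  'bababbbbbbaab'
  #10 SA[10]=4  'babbbababbbbbbaab'
  #11 SA[11]=10  'babbbbbbaab'
  #12 SA[12]=16  'bbaab'
  #13 SA[13]=1  'bbababbbababbbbbbaab'
  #14 SA[14]=7  'bbababbbbbbaab'
  #15 SA[15]=15  'bbbaab'
  #16 SA[16]=0  'bbbababbbababbbbbbaab'
  #17 SA[17]=6  'bbbababbbbbbaab'
  #18 SA[18]=14  'bbbbaab'
  #19 SA[19]=13  'bbbbbaab'
  #20 SA[20]=12  'bbbbbbaab'

SA = [18, 19, 3, 9, 5, 11, 20, 17, 2, 8, 4, 10, 16, 1, 7, 15, 0, 6, 14, 13, 12]
i: (SA[i-1],SA[i]) lcp shared
  1: (18,19) 1 'a'
  2: (19,3) 2 'ab'
  3: (3,9) 6 'ababbb'
  4: (9,5) 2 'ab'
  5: (5,11) 4 'abbb'
  6: (11,20) 0 ''
  7: (20,17) 1 'b'
  8: (17,2) 2 'ba'
  9: (2,8) 7 'bababbb'
  10: (8,4) 3 'bab'
  11: (4,10) 5 'babbb'
  12: (10,16) 1 'b'
  13: (16,1) 3 'bba'
  14: (1,7) 8 'bbababbb'
  15: (7,15) 2 'bb'
  16: (15,0) 4 'bbba'
  17: (0,6) 9 'bbbababbb'
  18: (6,14) 3 'bbb'
  19: (14,13) 4 'bbbb'
  20: (13,12) 5 'bbbbb'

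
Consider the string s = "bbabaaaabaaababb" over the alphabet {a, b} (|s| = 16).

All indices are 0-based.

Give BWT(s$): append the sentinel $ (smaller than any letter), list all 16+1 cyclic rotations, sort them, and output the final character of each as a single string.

rank  rotation           last
    0  $bbabaaaabaaababb  b
    1  aaaabaaababb$bbab  b
    2  aaabaaababb$bbaba  a
    3  aaababb$bbabaaaab  b
    4  aabaaababb$bbabaa  a
    5  aababb$bbabaaaaba  a
    6  abaaaabaaababb$bb  b
    7  abaaababb$bbabaaa  a
    8  ababb$bbabaaaabaa  a
    9  abb$bbabaaaabaaab  b
   10  b$bbabaaaabaaabab  b
   11  baaaabaaababb$bba  a
   12  baaababb$bbabaaaa  a
   13  babaaaabaaababb$b  b
   14  babb$bbabaaaabaaa  a
   15  bb$bbabaaaabaaaba  a
   16  bbabaaaabaaababb$  $

bbabaabaabbaabaa$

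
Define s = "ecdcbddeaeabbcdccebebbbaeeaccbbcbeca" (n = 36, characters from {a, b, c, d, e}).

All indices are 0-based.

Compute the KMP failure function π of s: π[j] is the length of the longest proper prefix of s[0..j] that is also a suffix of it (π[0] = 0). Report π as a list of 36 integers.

[0, 0, 0, 0, 0, 0, 0, 1, 0, 1, 0, 0, 0, 0, 0, 0, 0, 1, 0, 1, 0, 0, 0, 0, 1, 1, 0, 0, 0, 0, 0, 0, 0, 1, 2, 0]

π[0] = 0
j=1 s[j]='c': π[1]=0 (border '')
j=2 s[j]='d': π[2]=0 (border '')
j=3 s[j]='c': π[3]=0 (border '')
j=4 s[j]='b': π[4]=0 (border '')
j=5 s[j]='d': π[5]=0 (border '')
j=6 s[j]='d': π[6]=0 (border '')
j=7 s[j]='e': π[7]=1 (border 'e')
j=8 s[j]='a': k: 1→0; π[8]=0 (border '')
j=9 s[j]='e': π[9]=1 (border 'e')
j=10 s[j]='a': k: 1→0; π[10]=0 (border '')
j=11 s[j]='b': π[11]=0 (border '')
j=12 s[j]='b': π[12]=0 (border '')
j=13 s[j]='c': π[13]=0 (border '')
j=14 s[j]='d': π[14]=0 (border '')
j=15 s[j]='c': π[15]=0 (border '')
j=16 s[j]='c': π[16]=0 (border '')
j=17 s[j]='e': π[17]=1 (border 'e')
j=18 s[j]='b': k: 1→0; π[18]=0 (border '')
j=19 s[j]='e': π[19]=1 (border 'e')
j=20 s[j]='b': k: 1→0; π[20]=0 (border '')
j=21 s[j]='b': π[21]=0 (border '')
j=22 s[j]='b': π[22]=0 (border '')
j=23 s[j]='a': π[23]=0 (border '')
j=24 s[j]='e': π[24]=1 (border 'e')
j=25 s[j]='e': k: 1→0; π[25]=1 (border 'e')
j=26 s[j]='a': k: 1→0; π[26]=0 (border '')
j=27 s[j]='c': π[27]=0 (border '')
j=28 s[j]='c': π[28]=0 (border '')
j=29 s[j]='b': π[29]=0 (border '')
j=30 s[j]='b': π[30]=0 (border '')
j=31 s[j]='c': π[31]=0 (border '')
j=32 s[j]='b': π[32]=0 (border '')
j=33 s[j]='e': π[33]=1 (border 'e')
j=34 s[j]='c': π[34]=2 (border 'ec')
j=35 s[j]='a': k: 2→0; π[35]=0 (border '')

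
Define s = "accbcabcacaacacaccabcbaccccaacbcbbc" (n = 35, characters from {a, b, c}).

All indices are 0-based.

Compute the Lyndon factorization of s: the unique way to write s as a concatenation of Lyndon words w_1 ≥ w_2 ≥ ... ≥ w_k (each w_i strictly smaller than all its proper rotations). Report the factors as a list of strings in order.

emit factor 1: 'accbc' (i=0, period=5)
emit factor 2: 'abcac' (i=5, period=5)
emit factor 3: 'aacacaccabcbaccccaacbcbbc' (i=10, period=25)

["accbc", "abcac", "aacacaccabcbaccccaacbcbbc"]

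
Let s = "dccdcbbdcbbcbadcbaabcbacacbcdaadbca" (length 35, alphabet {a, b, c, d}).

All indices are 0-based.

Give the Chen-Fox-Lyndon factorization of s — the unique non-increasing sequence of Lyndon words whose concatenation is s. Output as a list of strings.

emit factor 1: 'd' (i=0, period=1)
emit factor 2: 'ccd' (i=1, period=3)
emit factor 3: 'c' (i=4, period=1)
emit factor 4: 'bbdc' (i=5, period=4)
emit factor 5: 'bbc' (i=9, period=3)
emit factor 6: 'b' (i=12, period=1)
emit factor 7: 'adcb' (i=13, period=4)
emit factor 8: 'aabcbacacbcdaadbc' (i=17, period=17)
emit factor 9: 'a' (i=34, period=1)

["d", "ccd", "c", "bbdc", "bbc", "b", "adcb", "aabcbacacbcdaadbc", "a"]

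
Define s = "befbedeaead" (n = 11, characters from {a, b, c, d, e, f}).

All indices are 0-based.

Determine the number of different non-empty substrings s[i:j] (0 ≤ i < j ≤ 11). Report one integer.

sorted suffixes:
  #0 SA[0]=9  'ad'
  #1 SA[1]=7  'aead'
  #2 SA[2]=3  'bedeaead'
  #3 SA[3]=0  'befbedeaead'
  #4 SA[4]=10  'd'
  #5 SA[5]=5  'deaead'
  #6 SA[6]=8  'ead'
  #7 SA[7]=6  'eaead'
  #8 SA[8]=4  'edeaead'
  #9 SA[9]=1  'efbedeaead'
  #10 SA[10]=2  'fbedeaead'

SA = [9, 7, 3, 0, 10, 5, 8, 6, 4, 1, 2]
rank  pair      lcp
   1  s[9:],s[7:]  1  'a'
   2  s[7:],s[3:]  0  ''
   3  s[3:],s[0:]  2  'be'
   4  s[0:],s[10:]  0  ''
   5  s[10:],s[5:]  1  'd'
   6  s[5:],s[8:]  0  ''
   7  s[8:],s[6:]  2  'ea'
   8  s[6:],s[4:]  1  'e'
   9  s[4:],s[1:]  1  'e'
  10  s[1:],s[2:]  0  ''

n(n+1)/2 = 11·12/2 = 66
Σ LCP = 0 + 1 + 0 + 2 + 0 + 1 + 0 + 2 + 1 + 1 + 0 = 8
distinct = 66 − 8 = 58

58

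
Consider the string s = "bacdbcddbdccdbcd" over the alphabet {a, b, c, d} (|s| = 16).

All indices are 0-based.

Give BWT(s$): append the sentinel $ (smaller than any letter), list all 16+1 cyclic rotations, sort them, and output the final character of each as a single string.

rank  rotation           last
    0  $bacdbcddbdccdbcd  d
    1  acdbcddbdccdbcd$b  b
    2  bacdbcddbdccdbcd$  $
    3  bcd$bacdbcddbdccd  d
    4  bcddbdccdbcd$bacd  d
    5  bdccdbcd$bacdbcdd  d
    6  ccdbcd$bacdbcddbd  d
    7  cd$bacdbcddbdccdb  b
    8  cdbcd$bacdbcddbdc  c
    9  cdbcddbdccdbcd$ba  a
   10  cddbdccdbcd$bacdb  b
   11  d$bacdbcddbdccdbc  c
   12  dbcd$bacdbcddbdcc  c
   13  dbcddbdccdbcd$bac  c
   14  dbdccdbcd$bacdbcd  d
   15  dccdbcd$bacdbcddb  b
   16  ddbdccdbcd$bacdbc  c

db$ddddbcabcccdbc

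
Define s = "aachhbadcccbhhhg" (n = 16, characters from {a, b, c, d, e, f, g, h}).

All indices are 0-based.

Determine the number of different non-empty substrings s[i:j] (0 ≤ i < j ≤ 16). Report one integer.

sorted suffixes:
  #0 SA[0]=0  'aachhbadcccbhhhg'
  #1 SA[1]=1  'achhbadcccbhhhg'
  #2 SA[2]=6  'adcccbhhhg'
  #3 SA[3]=5  'badcccbhhhg'
  #4 SA[4]=11  'bhhhg'
  #5 SA[5]=10  'cbhhhg'
  #6 SA[6]=9  'ccbhhhg'
  #7 SA[7]=8  'cccbhhhg'
  #8 SA[8]=2  'chhbadcccbhhhg'
  #9 SA[9]=7  'dcccbhhhg'
  #10 SA[10]=15  'g'
  #11 SA[11]=4  'hbadcccbhhhg'
  #12 SA[12]=14  'hg'
  #13 SA[13]=3  'hhbadcccbhhhg'
  #14 SA[14]=13  'hhg'
  #15 SA[15]=12  'hhhg'

SA = [0, 1, 6, 5, 11, 10, 9, 8, 2, 7, 15, 4, 14, 3, 13, 12]
rank  pair      lcp
   1  s[0:],s[1:]  1  'a'
   2  s[1:],s[6:]  1  'a'
   3  s[6:],s[5:]  0  ''
   4  s[5:],s[11:]  1  'b'
   5  s[11:],s[10:]  0  ''
   6  s[10:],s[9:]  1  'c'
   7  s[9:],s[8:]  2  'cc'
   8  s[8:],s[2:]  1  'c'
   9  s[2:],s[7:]  0  ''
  10  s[7:],s[15:]  0  ''
  11  s[15:],s[4:]  0  ''
  12  s[4:],s[14:]  1  'h'
  13  s[14:],s[3:]  1  'h'
  14  s[3:],s[13:]  2  'hh'
  15  s[13:],s[12:]  2  'hh'

n(n+1)/2 = 16·17/2 = 136
Σ LCP = 0 + 1 + 1 + 0 + 1 + 0 + 1 + 2 + 1 + 0 + 0 + 0 + 1 + 1 + 2 + 2 = 13
distinct = 136 − 13 = 123

123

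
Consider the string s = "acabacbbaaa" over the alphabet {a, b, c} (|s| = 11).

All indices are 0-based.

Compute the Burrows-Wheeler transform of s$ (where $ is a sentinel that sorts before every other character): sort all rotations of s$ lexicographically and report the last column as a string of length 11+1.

rank  rotation      last
    0  $acabacbbaaa  a
    1  a$acabacbbaa  a
    2  aa$acabacbba  a
    3  aaa$acabacbb  b
    4  abacbbaaa$ac  c
    5  acabacbbaaa$  $
    6  acbbaaa$acab  b
    7  baaa$acabacb  b
    8  bacbbaaa$aca  a
    9  bbaaa$acabac  c
   10  cabacbbaaa$a  a
   11  cbbaaa$acaba  a

aaabc$bbacaa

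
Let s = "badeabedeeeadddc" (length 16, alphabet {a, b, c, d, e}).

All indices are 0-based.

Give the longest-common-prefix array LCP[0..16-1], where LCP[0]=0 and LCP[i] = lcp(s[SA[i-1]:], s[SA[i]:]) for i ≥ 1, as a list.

[0, 1, 2, 0, 1, 0, 0, 1, 2, 1, 2, 0, 2, 1, 1, 2]

sorted suffixes:
  #0 SA[0]=4  'abedeeeadddc'
  #1 SA[1]=11  'adddc'
  #2 SA[2]=1  'adeabedeeeadddc'
  #3 SA[3]=0  'badeabedeeeadddc'
  #4 SA[4]=5  'bedeeeadddc'
  #5 SA[5]=15  'c'
  #6 SA[6]=14  'dc'
  #7 SA[7]=13  'ddc'
  #8 SA[8]=12  'dddc'
  #9 SA[9]=2  'deabedeeeadddc'
  #10 SA[10]=7  'deeeadddc'
  #11 SA[11]=3  'eabedeeeadddc'
  #12 SA[12]=10  'eadddc'
  #13 SA[13]=6  'edeeeadddc'
  #14 SA[14]=9  'eeadddc'
  #15 SA[15]=8  'eeeadddc'

SA = [4, 11, 1, 0, 5, 15, 14, 13, 12, 2, 7, 3, 10, 6, 9, 8]
[i] adj suffixes → lcp
  [1] 4/11 → 1 ('a')
  [2] 11/1 → 2 ('ad')
  [3] 1/0 → 0 ('')
  [4] 0/5 → 1 ('b')
  [5] 5/15 → 0 ('')
  [6] 15/14 → 0 ('')
  [7] 14/13 → 1 ('d')
  [8] 13/12 → 2 ('dd')
  [9] 12/2 → 1 ('d')
  [10] 2/7 → 2 ('de')
  [11] 7/3 → 0 ('')
  [12] 3/10 → 2 ('ea')
  [13] 10/6 → 1 ('e')
  [14] 6/9 → 1 ('e')
  [15] 9/8 → 2 ('ee')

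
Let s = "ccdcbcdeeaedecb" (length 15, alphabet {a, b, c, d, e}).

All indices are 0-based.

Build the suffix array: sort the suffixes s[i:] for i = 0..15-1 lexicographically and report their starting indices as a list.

[9, 14, 4, 13, 3, 0, 1, 5, 2, 11, 6, 8, 12, 10, 7]

sorted suffixes:
  #0 SA[0]=9  'aedecb'
  #1 SA[1]=14  'b'
  #2 SA[2]=4  'bcdeeaedecb'
  #3 SA[3]=13  'cb'
  #4 SA[4]=3  'cbcdeeaedecb'
  #5 SA[5]=0  'ccdcbcdeeaedecb'
  #6 SA[6]=1  'cdcbcdeeaedecb'
  #7 SA[7]=5  'cdeeaedecb'
  #8 SA[8]=2  'dcbcdeeaedecb'
  #9 SA[9]=11  'decb'
  #10 SA[10]=6  'deeaedecb'
  #11 SA[11]=8  'eaedecb'
  #12 SA[12]=12  'ecb'
  #13 SA[13]=10  'edecb'
  #14 SA[14]=7  'eeaedecb'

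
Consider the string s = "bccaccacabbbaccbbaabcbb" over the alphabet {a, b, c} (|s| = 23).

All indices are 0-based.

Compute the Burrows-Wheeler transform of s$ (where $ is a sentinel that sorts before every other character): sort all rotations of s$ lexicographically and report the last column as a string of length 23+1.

rank  rotation                  last
    0  $bccaccacabbbaccbbaabcbb  b
    1  aabcbb$bccaccacabbbaccbb  b
    2  abbbaccbbaabcbb$bccaccac  c
    3  abcbb$bccaccacabbbaccbba  a
    4  acabbbaccbbaabcbb$bccacc  c
    5  accacabbbaccbbaabcbb$bcc  c
    6  accbbaabcbb$bccaccacabbb  b
    7  b$bccaccacabbbaccbbaabcb  b
    8  baabcbb$bccaccacabbbaccb  b
    9  baccbbaabcbb$bccaccacabb  b
   10  bb$bccaccacabbbaccbbaabc  c
   11  bbaabcbb$bccaccacabbbacc  c
   12  bbaccbbaabcbb$bccaccacab  b
   13  bbbaccbbaabcbb$bccaccaca  a
   14  bcbb$bccaccacabbbaccbbaa  a
   15  bccaccacabbbaccbbaabcbb$  $
   16  cabbbaccbbaabcbb$bccacca  a
   17  cacabbbaccbbaabcbb$bccac  c
   18  caccacabbbaccbbaabcbb$bc  c
   19  cbb$bccaccacabbbaccbbaab  b
   20  cbbaabcbb$bccaccacabbbac  c
   21  ccacabbbaccbbaabcbb$bcca  a
   22  ccaccacabbbaccbbaabcbb$b  b
   23  ccbbaabcbb$bccaccacabbba  a

bbcaccbbbbccbaa$accbcaba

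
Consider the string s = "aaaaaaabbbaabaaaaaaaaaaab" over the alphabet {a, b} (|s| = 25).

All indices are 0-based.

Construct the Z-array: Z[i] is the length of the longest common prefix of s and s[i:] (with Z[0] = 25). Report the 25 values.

Z[0]=25
i=1: outside box; Z[1]=6 grow→box=[1,7)
i=2: min(r-i=5, Z[1]=6)=5; Z[2]=5
i=3: min(r-i=4, Z[2]=5)=4; Z[3]=4
i=4: min(r-i=3, Z[3]=4)=3; Z[4]=3
i=5: min(r-i=2, Z[4]=3)=2; Z[5]=2
i=6: min(r-i=1, Z[5]=2)=1; Z[6]=1
i=7: outside box; Z[7]=0
i=8: outside box; Z[8]=0
i=9: outside box; Z[9]=0
i=10: outside box; Z[10]=2 grow→box=[10,12)
i=11: min(r-i=1, Z[1]=6)=1; Z[11]=1
i=12: outside box; Z[12]=0
i=13: outside box; Z[13]=7 grow→box=[13,20)
i=14: min(r-i=6, Z[1]=6)=6; Z[14]=7 grow→box=[14,21)
i=15: min(r-i=6, Z[1]=6)=6; Z[15]=7 grow→box=[15,22)
i=16: min(r-i=6, Z[1]=6)=6; Z[16]=7 grow→box=[16,23)
i=17: min(r-i=6, Z[1]=6)=6; Z[17]=8 grow→box=[17,25)
i=18: min(r-i=7, Z[1]=6)=6; Z[18]=6
i=19: min(r-i=6, Z[2]=5)=5; Z[19]=5
i=20: min(r-i=5, Z[3]=4)=4; Z[20]=4
i=21: min(r-i=4, Z[4]=3)=3; Z[21]=3
i=22: min(r-i=3, Z[5]=2)=2; Z[22]=2
i=23: min(r-i=2, Z[6]=1)=1; Z[23]=1
i=24: min(r-i=1, Z[7]=0)=0; Z[24]=0

[25, 6, 5, 4, 3, 2, 1, 0, 0, 0, 2, 1, 0, 7, 7, 7, 7, 8, 6, 5, 4, 3, 2, 1, 0]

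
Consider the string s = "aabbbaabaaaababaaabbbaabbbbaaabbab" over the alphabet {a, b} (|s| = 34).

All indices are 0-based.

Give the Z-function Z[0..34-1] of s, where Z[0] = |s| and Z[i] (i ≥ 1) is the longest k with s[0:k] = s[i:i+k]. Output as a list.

[34, 1, 0, 0, 0, 3, 1, 0, 2, 2, 3, 1, 0, 1, 0, 2, 8, 1, 0, 0, 0, 5, 1, 0, 0, 0, 0, 2, 4, 1, 0, 0, 1, 0]

Z[0]=34
i=1: fresh scan; Z[1]=1 grow→box=[1,2)
i=2: fresh scan; Z[2]=0
i=3: fresh scan; Z[3]=0
i=4: fresh scan; Z[4]=0
i=5: fresh scan; Z[5]=3 grow→box=[5,8)
i=6: min(r-i=2, Z[1]=1)=1; Z[6]=1
i=7: min(r-i=1, Z[2]=0)=0; Z[7]=0
i=8: fresh scan; Z[8]=2 grow→box=[8,10)
i=9: min(r-i=1, Z[1]=1)=1; Z[9]=2 grow→box=[9,11)
i=10: min(r-i=1, Z[1]=1)=1; Z[10]=3 grow→box=[10,13)
i=11: min(r-i=2, Z[1]=1)=1; Z[11]=1
i=12: min(r-i=1, Z[2]=0)=0; Z[12]=0
i=13: fresh scan; Z[13]=1 grow→box=[13,14)
i=14: fresh scan; Z[14]=0
i=15: fresh scan; Z[15]=2 grow→box=[15,17)
i=16: min(r-i=1, Z[1]=1)=1; Z[16]=8 grow→box=[16,24)
i=17: min(r-i=7, Z[1]=1)=1; Z[17]=1
i=18: min(r-i=6, Z[2]=0)=0; Z[18]=0
i=19: min(r-i=5, Z[3]=0)=0; Z[19]=0
i=20: min(r-i=4, Z[4]=0)=0; Z[20]=0
i=21: min(r-i=3, Z[5]=3)=3; Z[21]=5 grow→box=[21,26)
i=22: min(r-i=4, Z[1]=1)=1; Z[22]=1
i=23: min(r-i=3, Z[2]=0)=0; Z[23]=0
i=24: min(r-i=2, Z[3]=0)=0; Z[24]=0
i=25: min(r-i=1, Z[4]=0)=0; Z[25]=0
i=26: fresh scan; Z[26]=0
i=27: fresh scan; Z[27]=2 grow→box=[27,29)
i=28: min(r-i=1, Z[1]=1)=1; Z[28]=4 grow→box=[28,32)
i=29: min(r-i=3, Z[1]=1)=1; Z[29]=1
i=30: min(r-i=2, Z[2]=0)=0; Z[30]=0
i=31: min(r-i=1, Z[3]=0)=0; Z[31]=0
i=32: fresh scan; Z[32]=1 grow→box=[32,33)
i=33: fresh scan; Z[33]=0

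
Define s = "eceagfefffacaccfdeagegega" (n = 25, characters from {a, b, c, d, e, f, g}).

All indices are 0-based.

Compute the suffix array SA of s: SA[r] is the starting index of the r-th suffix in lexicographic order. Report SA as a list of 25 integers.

[24, 10, 12, 18, 3, 11, 13, 1, 14, 16, 17, 2, 0, 6, 22, 20, 9, 15, 5, 8, 7, 23, 21, 19, 4]

rank→(start, suffix):
  0 → (24, 'a')
  1 → (10, 'acaccfdeagegega')
  2 → (12, 'accfdeagegega')
  3 → (18, 'agegega')
  4 → (3, 'agfefffacaccfdeagegega')
  5 → (11, 'caccfdeagegega')
  6 → (13, 'ccfdeagegega')
  7 → (1, 'ceagfefffacaccfdeagegega')
  8 → (14, 'cfdeagegega')
  9 → (16, 'deagegega')
  10 → (17, 'eagegega')
  11 → (2, 'eagfefffacaccfdeagegega')
  12 → (0, 'eceagfefffacaccfdeagegega')
  13 → (6, 'efffacaccfdeagegega')
  14 → (22, 'ega')
  15 → (20, 'egega')
  16 → (9, 'facaccfdeagegega')
  17 → (15, 'fdeagegega')
  18 → (5, 'fefffacaccfdeagegega')
  19 → (8, 'ffacaccfdeagegega')
  20 → (7, 'fffacaccfdeagegega')
  21 → (23, 'ga')
  22 → (21, 'gega')
  23 → (19, 'gegega')
  24 → (4, 'gfefffacaccfdeagegega')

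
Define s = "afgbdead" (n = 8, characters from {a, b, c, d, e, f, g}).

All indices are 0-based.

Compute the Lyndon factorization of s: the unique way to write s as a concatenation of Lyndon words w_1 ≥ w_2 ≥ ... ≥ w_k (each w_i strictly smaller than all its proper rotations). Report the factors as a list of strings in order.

emit factor 1: 'afgbde' (i=0, period=6)
emit factor 2: 'ad' (i=6, period=2)

["afgbde", "ad"]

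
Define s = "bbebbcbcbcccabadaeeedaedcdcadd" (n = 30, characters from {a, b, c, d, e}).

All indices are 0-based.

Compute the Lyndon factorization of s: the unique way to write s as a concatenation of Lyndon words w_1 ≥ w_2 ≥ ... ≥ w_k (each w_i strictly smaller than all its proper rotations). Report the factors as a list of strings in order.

["bbe", "bbcbcbccc", "abadaeeedaedcdcadd"]

emit factor 1: 'bbe' (i=0, period=3)
emit factor 2: 'bbcbcbccc' (i=3, period=9)
emit factor 3: 'abadaeeedaedcdcadd' (i=12, period=18)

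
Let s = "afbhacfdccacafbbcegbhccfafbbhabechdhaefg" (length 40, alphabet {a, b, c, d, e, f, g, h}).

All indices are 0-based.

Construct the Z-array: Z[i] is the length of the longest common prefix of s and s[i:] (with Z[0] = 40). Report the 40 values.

Z[0]=40
i=1: i≥r, start 0; Z[1]=0
i=2: i≥r, start 0; Z[2]=0
i=3: i≥r, start 0; Z[3]=0
i=4: i≥r, start 0; Z[4]=1 grow→box=[4,5)
i=5: i≥r, start 0; Z[5]=0
i=6: i≥r, start 0; Z[6]=0
i=7: i≥r, start 0; Z[7]=0
i=8: i≥r, start 0; Z[8]=0
i=9: i≥r, start 0; Z[9]=0
i=10: i≥r, start 0; Z[10]=1 grow→box=[10,11)
i=11: i≥r, start 0; Z[11]=0
i=12: i≥r, start 0; Z[12]=3 grow→box=[12,15)
i=13: min(r-i=2, Z[1]=0)=0; Z[13]=0
i=14: min(r-i=1, Z[2]=0)=0; Z[14]=0
i=15: i≥r, start 0; Z[15]=0
i=16: i≥r, start 0; Z[16]=0
i=17: i≥r, start 0; Z[17]=0
i=18: i≥r, start 0; Z[18]=0
i=19: i≥r, start 0; Z[19]=0
i=20: i≥r, start 0; Z[20]=0
i=21: i≥r, start 0; Z[21]=0
i=22: i≥r, start 0; Z[22]=0
i=23: i≥r, start 0; Z[23]=0
i=24: i≥r, start 0; Z[24]=3 grow→box=[24,27)
i=25: min(r-i=2, Z[1]=0)=0; Z[25]=0
i=26: min(r-i=1, Z[2]=0)=0; Z[26]=0
i=27: i≥r, start 0; Z[27]=0
i=28: i≥r, start 0; Z[28]=0
i=29: i≥r, start 0; Z[29]=1 grow→box=[29,30)
i=30: i≥r, start 0; Z[30]=0
i=31: i≥r, start 0; Z[31]=0
i=32: i≥r, start 0; Z[32]=0
i=33: i≥r, start 0; Z[33]=0
i=34: i≥r, start 0; Z[34]=0
i=35: i≥r, start 0; Z[35]=0
i=36: i≥r, start 0; Z[36]=1 grow→box=[36,37)
i=37: i≥r, start 0; Z[37]=0
i=38: i≥r, start 0; Z[38]=0
i=39: i≥r, start 0; Z[39]=0

[40, 0, 0, 0, 1, 0, 0, 0, 0, 0, 1, 0, 3, 0, 0, 0, 0, 0, 0, 0, 0, 0, 0, 0, 3, 0, 0, 0, 0, 1, 0, 0, 0, 0, 0, 0, 1, 0, 0, 0]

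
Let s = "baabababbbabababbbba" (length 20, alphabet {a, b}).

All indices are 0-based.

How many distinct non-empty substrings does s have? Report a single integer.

147

rank→(start, suffix):
  0 → (19, 'a')
  1 → (1, 'aabababbbabababbbba')
  2 → (2, 'abababbbabababbbba')
  3 → (10, 'abababbbba')
  4 → (4, 'ababbbabababbbba')
  5 → (12, 'ababbbba')
  6 → (6, 'abbbabababbbba')
  7 → (14, 'abbbba')
  8 → (18, 'ba')
  9 → (0, 'baabababbbabababbbba')
  10 → (9, 'babababbbba')
  11 → (3, 'bababbbabababbbba')
  12 → (11, 'bababbbba')
  13 → (5, 'babbbabababbbba')
  14 → (13, 'babbbba')
  15 → (17, 'bba')
  16 → (8, 'bbabababbbba')
  17 → (16, 'bbba')
  18 → (7, 'bbbabababbbba')
  19 → (15, 'bbbba')

SA = [19, 1, 2, 10, 4, 12, 6, 14, 18, 0, 9, 3, 11, 5, 13, 17, 8, 16, 7, 15]
[i] adj suffixes → lcp
  [1] 19/1 → 1 ('a')
  [2] 1/2 → 1 ('a')
  [3] 2/10 → 8 ('abababbb')
  [4] 10/4 → 4 ('abab')
  [5] 4/12 → 6 ('ababbb')
  [6] 12/6 → 2 ('ab')
  [7] 6/14 → 4 ('abbb')
  [8] 14/18 → 0 ('')
  [9] 18/0 → 2 ('ba')
  [10] 0/9 → 2 ('ba')
  [11] 9/3 → 5 ('babab')
  [12] 3/11 → 7 ('bababbb')
  [13] 11/5 → 3 ('bab')
  [14] 5/13 → 5 ('babbb')
  [15] 13/17 → 1 ('b')
  [16] 17/8 → 3 ('bba')
  [17] 8/16 → 2 ('bb')
  [18] 16/7 → 4 ('bbba')
  [19] 7/15 → 3 ('bbb')

n(n+1)/2 = 20·21/2 = 210
Σ LCP = 0 + 1 + 1 + 8 + 4 + 6 + 2 + 4 + 0 + 2 + 2 + 5 + 7 + 3 + 5 + 1 + 3 + 2 + 4 + 3 = 63
distinct = 210 − 63 = 147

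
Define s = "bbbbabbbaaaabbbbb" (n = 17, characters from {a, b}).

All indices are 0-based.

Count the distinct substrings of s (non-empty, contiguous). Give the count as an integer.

rank→(start, suffix):
  0 → (8, 'aaaabbbbb')
  1 → (9, 'aaabbbbb')
  2 → (10, 'aabbbbb')
  3 → (4, 'abbbaaaabbbbb')
  4 → (11, 'abbbbb')
  5 → (16, 'b')
  6 → (7, 'baaaabbbbb')
  7 → (3, 'babbbaaaabbbbb')
  8 → (15, 'bb')
  9 → (6, 'bbaaaabbbbb')
  10 → (2, 'bbabbbaaaabbbbb')
  11 → (14, 'bbb')
  12 → (5, 'bbbaaaabbbbb')
  13 → (1, 'bbbabbbaaaabbbbb')
  14 → (13, 'bbbb')
  15 → (0, 'bbbbabbbaaaabbbbb')
  16 → (12, 'bbbbb')

SA = [8, 9, 10, 4, 11, 16, 7, 3, 15, 6, 2, 14, 5, 1, 13, 0, 12]
i: (SA[i-1],SA[i]) lcp shared
  1: (8,9) 3 'aaa'
  2: (9,10) 2 'aa'
  3: (10,4) 1 'a'
  4: (4,11) 4 'abbb'
  5: (11,16) 0 ''
  6: (16,7) 1 'b'
  7: (7,3) 2 'ba'
  8: (3,15) 1 'b'
  9: (15,6) 2 'bb'
  10: (6,2) 3 'bba'
  11: (2,14) 2 'bb'
  12: (14,5) 3 'bbb'
  13: (5,1) 4 'bbba'
  14: (1,13) 3 'bbb'
  15: (13,0) 4 'bbbb'
  16: (0,12) 4 'bbbb'

n(n+1)/2 = 17·18/2 = 153
Σ LCP = 0 + 3 + 2 + 1 + 4 + 0 + 1 + 2 + 1 + 2 + 3 + 2 + 3 + 4 + 3 + 4 + 4 = 39
distinct = 153 − 39 = 114

114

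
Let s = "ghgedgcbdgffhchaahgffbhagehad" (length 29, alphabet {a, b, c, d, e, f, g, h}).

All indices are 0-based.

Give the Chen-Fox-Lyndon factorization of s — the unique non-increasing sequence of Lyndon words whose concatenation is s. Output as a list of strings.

["gh", "g", "e", "dg", "c", "bdgffhch", "aahgffbhagehad"]

emit factor 1: 'gh' (i=0, period=2)
emit factor 2: 'g' (i=2, period=1)
emit factor 3: 'e' (i=3, period=1)
emit factor 4: 'dg' (i=4, period=2)
emit factor 5: 'c' (i=6, period=1)
emit factor 6: 'bdgffhch' (i=7, period=8)
emit factor 7: 'aahgffbhagehad' (i=15, period=14)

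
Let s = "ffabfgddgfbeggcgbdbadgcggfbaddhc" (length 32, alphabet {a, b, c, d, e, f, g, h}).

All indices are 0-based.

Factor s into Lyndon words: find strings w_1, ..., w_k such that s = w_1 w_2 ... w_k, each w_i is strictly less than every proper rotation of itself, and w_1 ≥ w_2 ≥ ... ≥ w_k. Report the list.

emit factor 1: 'f' (i=0, period=1)
emit factor 2: 'f' (i=1, period=1)
emit factor 3: 'abfgddgfbeggcgbdbadgcggfbaddhc' (i=2, period=30)

["f", "f", "abfgddgfbeggcgbdbadgcggfbaddhc"]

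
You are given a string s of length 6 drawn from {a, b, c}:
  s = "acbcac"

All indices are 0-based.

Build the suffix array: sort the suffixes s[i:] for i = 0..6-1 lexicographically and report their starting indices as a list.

sorted suffixes:
  #0 SA[0]=4  'ac'
  #1 SA[1]=0  'acbcac'
  #2 SA[2]=2  'bcac'
  #3 SA[3]=5  'c'
  #4 SA[4]=3  'cac'
  #5 SA[5]=1  'cbcac'

[4, 0, 2, 5, 3, 1]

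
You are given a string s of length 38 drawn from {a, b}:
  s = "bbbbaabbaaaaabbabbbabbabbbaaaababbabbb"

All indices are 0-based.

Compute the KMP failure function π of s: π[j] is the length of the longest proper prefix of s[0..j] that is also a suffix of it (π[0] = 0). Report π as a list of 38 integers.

π[0] = 0
j=1 s[j]='b': π[1]=1 (border 'b')
j=2 s[j]='b': π[2]=2 (border 'bb')
j=3 s[j]='b': π[3]=3 (border 'bbb')
j=4 s[j]='a': k: 3→2→1→0; π[4]=0 (border '')
j=5 s[j]='a': π[5]=0 (border '')
j=6 s[j]='b': π[6]=1 (border 'b')
j=7 s[j]='b': π[7]=2 (border 'bb')
j=8 s[j]='a': k: 2→1→0; π[8]=0 (border '')
j=9 s[j]='a': π[9]=0 (border '')
j=10 s[j]='a': π[10]=0 (border '')
j=11 s[j]='a': π[11]=0 (border '')
j=12 s[j]='a': π[12]=0 (border '')
j=13 s[j]='b': π[13]=1 (border 'b')
j=14 s[j]='b': π[14]=2 (border 'bb')
j=15 s[j]='a': k: 2→1→0; π[15]=0 (border '')
j=16 s[j]='b': π[16]=1 (border 'b')
j=17 s[j]='b': π[17]=2 (border 'bb')
j=18 s[j]='b': π[18]=3 (border 'bbb')
j=19 s[j]='a': k: 3→2→1→0; π[19]=0 (border '')
j=20 s[j]='b': π[20]=1 (border 'b')
j=21 s[j]='b': π[21]=2 (border 'bb')
j=22 s[j]='a': k: 2→1→0; π[22]=0 (border '')
j=23 s[j]='b': π[23]=1 (border 'b')
j=24 s[j]='b': π[24]=2 (border 'bb')
j=25 s[j]='b': π[25]=3 (border 'bbb')
j=26 s[j]='a': k: 3→2→1→0; π[26]=0 (border '')
j=27 s[j]='a': π[27]=0 (border '')
j=28 s[j]='a': π[28]=0 (border '')
j=29 s[j]='a': π[29]=0 (border '')
j=30 s[j]='b': π[30]=1 (border 'b')
j=31 s[j]='a': k: 1→0; π[31]=0 (border '')
j=32 s[j]='b': π[32]=1 (border 'b')
j=33 s[j]='b': π[33]=2 (border 'bb')
j=34 s[j]='a': k: 2→1→0; π[34]=0 (border '')
j=35 s[j]='b': π[35]=1 (border 'b')
j=36 s[j]='b': π[36]=2 (border 'bb')
j=37 s[j]='b': π[37]=3 (border 'bbb')

[0, 1, 2, 3, 0, 0, 1, 2, 0, 0, 0, 0, 0, 1, 2, 0, 1, 2, 3, 0, 1, 2, 0, 1, 2, 3, 0, 0, 0, 0, 1, 0, 1, 2, 0, 1, 2, 3]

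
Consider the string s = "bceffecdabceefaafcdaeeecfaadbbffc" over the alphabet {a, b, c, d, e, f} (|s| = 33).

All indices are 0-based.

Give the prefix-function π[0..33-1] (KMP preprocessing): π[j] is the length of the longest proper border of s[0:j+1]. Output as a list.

π[0] = 0
j=1 s[j]='c': π[1]=0 (border '')
j=2 s[j]='e': π[2]=0 (border '')
j=3 s[j]='f': π[3]=0 (border '')
j=4 s[j]='f': π[4]=0 (border '')
j=5 s[j]='e': π[5]=0 (border '')
j=6 s[j]='c': π[6]=0 (border '')
j=7 s[j]='d': π[7]=0 (border '')
j=8 s[j]='a': π[8]=0 (border '')
j=9 s[j]='b': π[9]=1 (border 'b')
j=10 s[j]='c': π[10]=2 (border 'bc')
j=11 s[j]='e': π[11]=3 (border 'bce')
j=12 s[j]='e': k: 3→0; π[12]=0 (border '')
j=13 s[j]='f': π[13]=0 (border '')
j=14 s[j]='a': π[14]=0 (border '')
j=15 s[j]='a': π[15]=0 (border '')
j=16 s[j]='f': π[16]=0 (border '')
j=17 s[j]='c': π[17]=0 (border '')
j=18 s[j]='d': π[18]=0 (border '')
j=19 s[j]='a': π[19]=0 (border '')
j=20 s[j]='e': π[20]=0 (border '')
j=21 s[j]='e': π[21]=0 (border '')
j=22 s[j]='e': π[22]=0 (border '')
j=23 s[j]='c': π[23]=0 (border '')
j=24 s[j]='f': π[24]=0 (border '')
j=25 s[j]='a': π[25]=0 (border '')
j=26 s[j]='a': π[26]=0 (border '')
j=27 s[j]='d': π[27]=0 (border '')
j=28 s[j]='b': π[28]=1 (border 'b')
j=29 s[j]='b': k: 1→0; π[29]=1 (border 'b')
j=30 s[j]='f': k: 1→0; π[30]=0 (border '')
j=31 s[j]='f': π[31]=0 (border '')
j=32 s[j]='c': π[32]=0 (border '')

[0, 0, 0, 0, 0, 0, 0, 0, 0, 1, 2, 3, 0, 0, 0, 0, 0, 0, 0, 0, 0, 0, 0, 0, 0, 0, 0, 0, 1, 1, 0, 0, 0]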